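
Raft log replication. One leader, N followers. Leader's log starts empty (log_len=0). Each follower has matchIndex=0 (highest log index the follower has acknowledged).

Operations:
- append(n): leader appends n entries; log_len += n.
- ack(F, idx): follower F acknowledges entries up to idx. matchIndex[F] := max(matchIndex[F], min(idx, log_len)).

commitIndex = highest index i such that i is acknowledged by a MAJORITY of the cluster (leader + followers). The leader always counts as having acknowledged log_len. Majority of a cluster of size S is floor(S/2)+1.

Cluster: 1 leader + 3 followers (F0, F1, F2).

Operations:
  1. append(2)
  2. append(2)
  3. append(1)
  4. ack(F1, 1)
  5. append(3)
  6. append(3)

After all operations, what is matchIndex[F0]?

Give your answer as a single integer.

Answer: 0

Derivation:
Op 1: append 2 -> log_len=2
Op 2: append 2 -> log_len=4
Op 3: append 1 -> log_len=5
Op 4: F1 acks idx 1 -> match: F0=0 F1=1 F2=0; commitIndex=0
Op 5: append 3 -> log_len=8
Op 6: append 3 -> log_len=11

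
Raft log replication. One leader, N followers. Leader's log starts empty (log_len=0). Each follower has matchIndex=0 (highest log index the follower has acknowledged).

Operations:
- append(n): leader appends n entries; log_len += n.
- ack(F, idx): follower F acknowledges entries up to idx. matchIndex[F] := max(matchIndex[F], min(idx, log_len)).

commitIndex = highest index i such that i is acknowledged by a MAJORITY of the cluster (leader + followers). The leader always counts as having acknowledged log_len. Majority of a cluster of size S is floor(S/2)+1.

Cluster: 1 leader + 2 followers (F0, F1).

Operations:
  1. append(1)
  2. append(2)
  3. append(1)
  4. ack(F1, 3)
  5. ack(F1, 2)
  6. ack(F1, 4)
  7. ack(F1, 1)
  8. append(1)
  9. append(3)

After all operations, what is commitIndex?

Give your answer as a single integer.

Op 1: append 1 -> log_len=1
Op 2: append 2 -> log_len=3
Op 3: append 1 -> log_len=4
Op 4: F1 acks idx 3 -> match: F0=0 F1=3; commitIndex=3
Op 5: F1 acks idx 2 -> match: F0=0 F1=3; commitIndex=3
Op 6: F1 acks idx 4 -> match: F0=0 F1=4; commitIndex=4
Op 7: F1 acks idx 1 -> match: F0=0 F1=4; commitIndex=4
Op 8: append 1 -> log_len=5
Op 9: append 3 -> log_len=8

Answer: 4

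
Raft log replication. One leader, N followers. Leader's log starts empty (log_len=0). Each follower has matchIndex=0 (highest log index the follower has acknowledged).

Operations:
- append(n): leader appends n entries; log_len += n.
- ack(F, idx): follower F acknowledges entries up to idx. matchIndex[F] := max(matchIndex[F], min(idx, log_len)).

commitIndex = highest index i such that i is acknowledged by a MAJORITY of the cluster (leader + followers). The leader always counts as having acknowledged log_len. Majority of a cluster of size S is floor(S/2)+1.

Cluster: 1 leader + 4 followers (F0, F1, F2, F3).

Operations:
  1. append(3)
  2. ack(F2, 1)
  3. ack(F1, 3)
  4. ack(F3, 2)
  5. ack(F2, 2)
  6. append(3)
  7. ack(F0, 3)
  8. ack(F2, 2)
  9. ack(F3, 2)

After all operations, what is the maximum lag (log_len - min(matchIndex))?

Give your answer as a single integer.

Answer: 4

Derivation:
Op 1: append 3 -> log_len=3
Op 2: F2 acks idx 1 -> match: F0=0 F1=0 F2=1 F3=0; commitIndex=0
Op 3: F1 acks idx 3 -> match: F0=0 F1=3 F2=1 F3=0; commitIndex=1
Op 4: F3 acks idx 2 -> match: F0=0 F1=3 F2=1 F3=2; commitIndex=2
Op 5: F2 acks idx 2 -> match: F0=0 F1=3 F2=2 F3=2; commitIndex=2
Op 6: append 3 -> log_len=6
Op 7: F0 acks idx 3 -> match: F0=3 F1=3 F2=2 F3=2; commitIndex=3
Op 8: F2 acks idx 2 -> match: F0=3 F1=3 F2=2 F3=2; commitIndex=3
Op 9: F3 acks idx 2 -> match: F0=3 F1=3 F2=2 F3=2; commitIndex=3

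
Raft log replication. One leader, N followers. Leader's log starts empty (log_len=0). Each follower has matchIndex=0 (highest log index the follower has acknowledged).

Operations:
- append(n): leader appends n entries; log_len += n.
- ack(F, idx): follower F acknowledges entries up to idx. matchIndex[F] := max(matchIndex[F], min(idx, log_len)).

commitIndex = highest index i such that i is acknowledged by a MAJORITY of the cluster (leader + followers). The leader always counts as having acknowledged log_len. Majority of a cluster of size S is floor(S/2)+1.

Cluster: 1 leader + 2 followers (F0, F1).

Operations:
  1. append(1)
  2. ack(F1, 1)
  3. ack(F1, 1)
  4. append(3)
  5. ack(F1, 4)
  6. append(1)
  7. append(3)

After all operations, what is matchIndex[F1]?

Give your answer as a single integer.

Answer: 4

Derivation:
Op 1: append 1 -> log_len=1
Op 2: F1 acks idx 1 -> match: F0=0 F1=1; commitIndex=1
Op 3: F1 acks idx 1 -> match: F0=0 F1=1; commitIndex=1
Op 4: append 3 -> log_len=4
Op 5: F1 acks idx 4 -> match: F0=0 F1=4; commitIndex=4
Op 6: append 1 -> log_len=5
Op 7: append 3 -> log_len=8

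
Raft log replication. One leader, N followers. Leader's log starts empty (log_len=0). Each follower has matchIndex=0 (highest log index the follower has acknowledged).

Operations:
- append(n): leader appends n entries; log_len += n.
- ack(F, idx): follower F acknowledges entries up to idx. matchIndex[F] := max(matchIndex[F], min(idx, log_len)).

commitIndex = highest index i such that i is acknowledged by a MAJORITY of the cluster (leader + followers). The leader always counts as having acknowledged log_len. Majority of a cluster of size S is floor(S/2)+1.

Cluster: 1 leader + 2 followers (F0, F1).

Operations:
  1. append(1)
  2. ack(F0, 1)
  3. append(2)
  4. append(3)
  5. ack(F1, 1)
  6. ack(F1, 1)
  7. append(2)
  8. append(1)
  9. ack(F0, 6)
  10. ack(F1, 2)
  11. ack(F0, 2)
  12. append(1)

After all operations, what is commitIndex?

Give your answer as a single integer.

Answer: 6

Derivation:
Op 1: append 1 -> log_len=1
Op 2: F0 acks idx 1 -> match: F0=1 F1=0; commitIndex=1
Op 3: append 2 -> log_len=3
Op 4: append 3 -> log_len=6
Op 5: F1 acks idx 1 -> match: F0=1 F1=1; commitIndex=1
Op 6: F1 acks idx 1 -> match: F0=1 F1=1; commitIndex=1
Op 7: append 2 -> log_len=8
Op 8: append 1 -> log_len=9
Op 9: F0 acks idx 6 -> match: F0=6 F1=1; commitIndex=6
Op 10: F1 acks idx 2 -> match: F0=6 F1=2; commitIndex=6
Op 11: F0 acks idx 2 -> match: F0=6 F1=2; commitIndex=6
Op 12: append 1 -> log_len=10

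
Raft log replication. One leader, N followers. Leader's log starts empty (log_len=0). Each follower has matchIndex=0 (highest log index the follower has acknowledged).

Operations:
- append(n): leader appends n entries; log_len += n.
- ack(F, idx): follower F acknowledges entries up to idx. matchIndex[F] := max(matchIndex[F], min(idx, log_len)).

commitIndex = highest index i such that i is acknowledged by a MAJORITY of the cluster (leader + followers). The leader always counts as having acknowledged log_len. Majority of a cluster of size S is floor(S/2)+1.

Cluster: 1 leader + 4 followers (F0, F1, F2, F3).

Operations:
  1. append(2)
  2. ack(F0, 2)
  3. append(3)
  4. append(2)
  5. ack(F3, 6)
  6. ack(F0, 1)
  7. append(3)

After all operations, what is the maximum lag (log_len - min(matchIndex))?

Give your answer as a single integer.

Answer: 10

Derivation:
Op 1: append 2 -> log_len=2
Op 2: F0 acks idx 2 -> match: F0=2 F1=0 F2=0 F3=0; commitIndex=0
Op 3: append 3 -> log_len=5
Op 4: append 2 -> log_len=7
Op 5: F3 acks idx 6 -> match: F0=2 F1=0 F2=0 F3=6; commitIndex=2
Op 6: F0 acks idx 1 -> match: F0=2 F1=0 F2=0 F3=6; commitIndex=2
Op 7: append 3 -> log_len=10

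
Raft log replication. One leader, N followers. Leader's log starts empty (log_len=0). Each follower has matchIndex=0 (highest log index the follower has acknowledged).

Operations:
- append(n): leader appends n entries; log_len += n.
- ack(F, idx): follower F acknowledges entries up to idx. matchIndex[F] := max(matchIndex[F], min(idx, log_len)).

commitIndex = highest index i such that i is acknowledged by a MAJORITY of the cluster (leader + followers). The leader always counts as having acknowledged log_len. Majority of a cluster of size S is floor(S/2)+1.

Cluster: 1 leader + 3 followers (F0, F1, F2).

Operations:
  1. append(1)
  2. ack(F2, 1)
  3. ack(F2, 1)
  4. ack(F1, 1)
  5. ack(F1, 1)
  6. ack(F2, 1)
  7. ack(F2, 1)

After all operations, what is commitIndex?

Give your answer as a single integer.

Op 1: append 1 -> log_len=1
Op 2: F2 acks idx 1 -> match: F0=0 F1=0 F2=1; commitIndex=0
Op 3: F2 acks idx 1 -> match: F0=0 F1=0 F2=1; commitIndex=0
Op 4: F1 acks idx 1 -> match: F0=0 F1=1 F2=1; commitIndex=1
Op 5: F1 acks idx 1 -> match: F0=0 F1=1 F2=1; commitIndex=1
Op 6: F2 acks idx 1 -> match: F0=0 F1=1 F2=1; commitIndex=1
Op 7: F2 acks idx 1 -> match: F0=0 F1=1 F2=1; commitIndex=1

Answer: 1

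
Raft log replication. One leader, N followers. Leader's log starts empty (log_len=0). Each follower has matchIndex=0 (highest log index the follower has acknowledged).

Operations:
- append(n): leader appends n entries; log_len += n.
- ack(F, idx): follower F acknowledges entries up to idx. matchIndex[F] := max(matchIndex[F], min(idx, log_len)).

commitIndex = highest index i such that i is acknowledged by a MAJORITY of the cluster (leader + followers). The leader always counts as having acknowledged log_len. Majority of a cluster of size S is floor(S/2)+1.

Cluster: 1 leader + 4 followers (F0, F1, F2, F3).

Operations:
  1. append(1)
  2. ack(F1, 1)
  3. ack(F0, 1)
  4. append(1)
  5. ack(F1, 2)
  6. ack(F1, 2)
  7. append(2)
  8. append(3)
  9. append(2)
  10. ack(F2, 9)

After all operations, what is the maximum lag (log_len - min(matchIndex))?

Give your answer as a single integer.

Op 1: append 1 -> log_len=1
Op 2: F1 acks idx 1 -> match: F0=0 F1=1 F2=0 F3=0; commitIndex=0
Op 3: F0 acks idx 1 -> match: F0=1 F1=1 F2=0 F3=0; commitIndex=1
Op 4: append 1 -> log_len=2
Op 5: F1 acks idx 2 -> match: F0=1 F1=2 F2=0 F3=0; commitIndex=1
Op 6: F1 acks idx 2 -> match: F0=1 F1=2 F2=0 F3=0; commitIndex=1
Op 7: append 2 -> log_len=4
Op 8: append 3 -> log_len=7
Op 9: append 2 -> log_len=9
Op 10: F2 acks idx 9 -> match: F0=1 F1=2 F2=9 F3=0; commitIndex=2

Answer: 9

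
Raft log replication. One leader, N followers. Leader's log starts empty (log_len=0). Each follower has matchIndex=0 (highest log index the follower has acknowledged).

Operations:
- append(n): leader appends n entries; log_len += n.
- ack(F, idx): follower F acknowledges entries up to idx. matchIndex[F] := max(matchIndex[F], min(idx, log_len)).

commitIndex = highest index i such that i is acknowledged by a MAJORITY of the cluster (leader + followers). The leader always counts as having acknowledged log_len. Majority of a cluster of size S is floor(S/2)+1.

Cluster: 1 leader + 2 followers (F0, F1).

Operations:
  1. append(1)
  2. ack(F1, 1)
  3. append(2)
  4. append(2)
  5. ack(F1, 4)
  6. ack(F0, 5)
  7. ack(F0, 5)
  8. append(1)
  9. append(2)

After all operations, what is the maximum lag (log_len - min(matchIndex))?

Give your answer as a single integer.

Answer: 4

Derivation:
Op 1: append 1 -> log_len=1
Op 2: F1 acks idx 1 -> match: F0=0 F1=1; commitIndex=1
Op 3: append 2 -> log_len=3
Op 4: append 2 -> log_len=5
Op 5: F1 acks idx 4 -> match: F0=0 F1=4; commitIndex=4
Op 6: F0 acks idx 5 -> match: F0=5 F1=4; commitIndex=5
Op 7: F0 acks idx 5 -> match: F0=5 F1=4; commitIndex=5
Op 8: append 1 -> log_len=6
Op 9: append 2 -> log_len=8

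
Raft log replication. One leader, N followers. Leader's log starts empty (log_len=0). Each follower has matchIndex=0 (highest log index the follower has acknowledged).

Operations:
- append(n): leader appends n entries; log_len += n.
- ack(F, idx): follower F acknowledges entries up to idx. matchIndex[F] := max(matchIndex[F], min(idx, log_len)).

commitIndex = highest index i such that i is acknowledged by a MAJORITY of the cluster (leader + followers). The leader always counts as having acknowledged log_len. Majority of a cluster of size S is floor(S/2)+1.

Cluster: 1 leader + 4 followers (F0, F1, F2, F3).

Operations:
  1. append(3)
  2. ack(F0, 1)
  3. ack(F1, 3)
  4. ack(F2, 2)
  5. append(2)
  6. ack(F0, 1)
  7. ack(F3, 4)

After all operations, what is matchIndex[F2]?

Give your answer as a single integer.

Op 1: append 3 -> log_len=3
Op 2: F0 acks idx 1 -> match: F0=1 F1=0 F2=0 F3=0; commitIndex=0
Op 3: F1 acks idx 3 -> match: F0=1 F1=3 F2=0 F3=0; commitIndex=1
Op 4: F2 acks idx 2 -> match: F0=1 F1=3 F2=2 F3=0; commitIndex=2
Op 5: append 2 -> log_len=5
Op 6: F0 acks idx 1 -> match: F0=1 F1=3 F2=2 F3=0; commitIndex=2
Op 7: F3 acks idx 4 -> match: F0=1 F1=3 F2=2 F3=4; commitIndex=3

Answer: 2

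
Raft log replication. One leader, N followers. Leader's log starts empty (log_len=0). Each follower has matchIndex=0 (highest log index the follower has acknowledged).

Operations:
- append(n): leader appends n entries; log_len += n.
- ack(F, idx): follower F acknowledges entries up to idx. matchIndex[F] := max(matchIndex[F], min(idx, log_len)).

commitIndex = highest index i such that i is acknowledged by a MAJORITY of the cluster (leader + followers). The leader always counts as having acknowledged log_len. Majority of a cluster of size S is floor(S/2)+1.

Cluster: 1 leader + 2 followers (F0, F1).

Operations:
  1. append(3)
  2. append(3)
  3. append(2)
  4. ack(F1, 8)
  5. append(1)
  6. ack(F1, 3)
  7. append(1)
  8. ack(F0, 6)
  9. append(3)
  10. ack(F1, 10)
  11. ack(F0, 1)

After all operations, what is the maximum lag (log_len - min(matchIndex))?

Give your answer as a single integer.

Op 1: append 3 -> log_len=3
Op 2: append 3 -> log_len=6
Op 3: append 2 -> log_len=8
Op 4: F1 acks idx 8 -> match: F0=0 F1=8; commitIndex=8
Op 5: append 1 -> log_len=9
Op 6: F1 acks idx 3 -> match: F0=0 F1=8; commitIndex=8
Op 7: append 1 -> log_len=10
Op 8: F0 acks idx 6 -> match: F0=6 F1=8; commitIndex=8
Op 9: append 3 -> log_len=13
Op 10: F1 acks idx 10 -> match: F0=6 F1=10; commitIndex=10
Op 11: F0 acks idx 1 -> match: F0=6 F1=10; commitIndex=10

Answer: 7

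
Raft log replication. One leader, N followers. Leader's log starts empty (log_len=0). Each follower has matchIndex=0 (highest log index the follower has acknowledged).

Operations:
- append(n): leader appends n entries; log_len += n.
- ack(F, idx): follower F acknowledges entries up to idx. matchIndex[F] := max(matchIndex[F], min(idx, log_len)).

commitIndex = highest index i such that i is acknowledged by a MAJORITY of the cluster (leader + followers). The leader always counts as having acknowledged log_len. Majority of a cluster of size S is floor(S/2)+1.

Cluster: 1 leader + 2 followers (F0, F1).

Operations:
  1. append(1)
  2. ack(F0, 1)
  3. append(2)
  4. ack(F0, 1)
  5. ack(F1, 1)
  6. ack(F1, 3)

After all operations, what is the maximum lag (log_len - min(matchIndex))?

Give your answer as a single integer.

Answer: 2

Derivation:
Op 1: append 1 -> log_len=1
Op 2: F0 acks idx 1 -> match: F0=1 F1=0; commitIndex=1
Op 3: append 2 -> log_len=3
Op 4: F0 acks idx 1 -> match: F0=1 F1=0; commitIndex=1
Op 5: F1 acks idx 1 -> match: F0=1 F1=1; commitIndex=1
Op 6: F1 acks idx 3 -> match: F0=1 F1=3; commitIndex=3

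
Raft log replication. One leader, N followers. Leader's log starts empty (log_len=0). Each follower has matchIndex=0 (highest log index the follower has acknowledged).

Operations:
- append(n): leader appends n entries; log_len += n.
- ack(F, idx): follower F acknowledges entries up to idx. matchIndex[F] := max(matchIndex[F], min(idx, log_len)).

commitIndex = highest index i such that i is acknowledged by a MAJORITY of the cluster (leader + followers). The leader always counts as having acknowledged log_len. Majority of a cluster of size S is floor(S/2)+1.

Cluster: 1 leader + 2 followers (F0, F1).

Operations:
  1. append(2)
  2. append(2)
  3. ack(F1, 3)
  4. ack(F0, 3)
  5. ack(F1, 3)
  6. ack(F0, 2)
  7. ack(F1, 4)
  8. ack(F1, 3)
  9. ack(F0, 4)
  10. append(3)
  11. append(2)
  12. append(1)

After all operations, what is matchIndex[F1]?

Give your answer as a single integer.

Answer: 4

Derivation:
Op 1: append 2 -> log_len=2
Op 2: append 2 -> log_len=4
Op 3: F1 acks idx 3 -> match: F0=0 F1=3; commitIndex=3
Op 4: F0 acks idx 3 -> match: F0=3 F1=3; commitIndex=3
Op 5: F1 acks idx 3 -> match: F0=3 F1=3; commitIndex=3
Op 6: F0 acks idx 2 -> match: F0=3 F1=3; commitIndex=3
Op 7: F1 acks idx 4 -> match: F0=3 F1=4; commitIndex=4
Op 8: F1 acks idx 3 -> match: F0=3 F1=4; commitIndex=4
Op 9: F0 acks idx 4 -> match: F0=4 F1=4; commitIndex=4
Op 10: append 3 -> log_len=7
Op 11: append 2 -> log_len=9
Op 12: append 1 -> log_len=10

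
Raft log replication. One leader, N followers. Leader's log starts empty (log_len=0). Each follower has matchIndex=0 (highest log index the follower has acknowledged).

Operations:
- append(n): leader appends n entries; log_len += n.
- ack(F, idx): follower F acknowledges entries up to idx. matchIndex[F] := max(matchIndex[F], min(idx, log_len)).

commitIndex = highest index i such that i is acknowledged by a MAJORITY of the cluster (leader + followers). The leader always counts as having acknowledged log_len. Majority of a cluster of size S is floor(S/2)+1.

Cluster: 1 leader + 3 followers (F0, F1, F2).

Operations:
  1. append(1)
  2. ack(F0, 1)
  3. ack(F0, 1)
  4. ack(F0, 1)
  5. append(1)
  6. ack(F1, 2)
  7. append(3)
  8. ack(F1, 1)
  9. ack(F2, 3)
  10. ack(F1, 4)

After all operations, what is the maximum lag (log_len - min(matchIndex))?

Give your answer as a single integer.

Answer: 4

Derivation:
Op 1: append 1 -> log_len=1
Op 2: F0 acks idx 1 -> match: F0=1 F1=0 F2=0; commitIndex=0
Op 3: F0 acks idx 1 -> match: F0=1 F1=0 F2=0; commitIndex=0
Op 4: F0 acks idx 1 -> match: F0=1 F1=0 F2=0; commitIndex=0
Op 5: append 1 -> log_len=2
Op 6: F1 acks idx 2 -> match: F0=1 F1=2 F2=0; commitIndex=1
Op 7: append 3 -> log_len=5
Op 8: F1 acks idx 1 -> match: F0=1 F1=2 F2=0; commitIndex=1
Op 9: F2 acks idx 3 -> match: F0=1 F1=2 F2=3; commitIndex=2
Op 10: F1 acks idx 4 -> match: F0=1 F1=4 F2=3; commitIndex=3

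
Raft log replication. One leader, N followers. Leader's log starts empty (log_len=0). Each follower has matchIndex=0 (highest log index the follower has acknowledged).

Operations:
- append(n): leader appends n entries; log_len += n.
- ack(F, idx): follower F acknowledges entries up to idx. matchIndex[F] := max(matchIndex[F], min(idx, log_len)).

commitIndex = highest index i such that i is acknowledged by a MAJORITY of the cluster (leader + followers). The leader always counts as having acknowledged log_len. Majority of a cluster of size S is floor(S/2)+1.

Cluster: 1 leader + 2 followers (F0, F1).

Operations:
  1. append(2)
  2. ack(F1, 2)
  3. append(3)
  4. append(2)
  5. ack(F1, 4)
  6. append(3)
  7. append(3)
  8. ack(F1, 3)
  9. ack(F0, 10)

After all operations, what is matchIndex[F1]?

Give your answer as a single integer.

Answer: 4

Derivation:
Op 1: append 2 -> log_len=2
Op 2: F1 acks idx 2 -> match: F0=0 F1=2; commitIndex=2
Op 3: append 3 -> log_len=5
Op 4: append 2 -> log_len=7
Op 5: F1 acks idx 4 -> match: F0=0 F1=4; commitIndex=4
Op 6: append 3 -> log_len=10
Op 7: append 3 -> log_len=13
Op 8: F1 acks idx 3 -> match: F0=0 F1=4; commitIndex=4
Op 9: F0 acks idx 10 -> match: F0=10 F1=4; commitIndex=10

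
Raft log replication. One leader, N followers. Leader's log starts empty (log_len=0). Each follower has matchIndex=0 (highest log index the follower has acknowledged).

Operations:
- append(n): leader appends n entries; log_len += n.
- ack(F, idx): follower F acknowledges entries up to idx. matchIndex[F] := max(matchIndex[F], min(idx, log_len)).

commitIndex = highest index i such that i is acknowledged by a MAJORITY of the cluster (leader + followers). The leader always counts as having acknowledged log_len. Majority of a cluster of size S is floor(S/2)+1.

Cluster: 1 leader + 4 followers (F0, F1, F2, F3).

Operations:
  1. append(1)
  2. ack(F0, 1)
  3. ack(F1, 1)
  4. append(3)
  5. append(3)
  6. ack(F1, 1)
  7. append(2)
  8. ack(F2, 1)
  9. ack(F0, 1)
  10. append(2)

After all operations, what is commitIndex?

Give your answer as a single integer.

Op 1: append 1 -> log_len=1
Op 2: F0 acks idx 1 -> match: F0=1 F1=0 F2=0 F3=0; commitIndex=0
Op 3: F1 acks idx 1 -> match: F0=1 F1=1 F2=0 F3=0; commitIndex=1
Op 4: append 3 -> log_len=4
Op 5: append 3 -> log_len=7
Op 6: F1 acks idx 1 -> match: F0=1 F1=1 F2=0 F3=0; commitIndex=1
Op 7: append 2 -> log_len=9
Op 8: F2 acks idx 1 -> match: F0=1 F1=1 F2=1 F3=0; commitIndex=1
Op 9: F0 acks idx 1 -> match: F0=1 F1=1 F2=1 F3=0; commitIndex=1
Op 10: append 2 -> log_len=11

Answer: 1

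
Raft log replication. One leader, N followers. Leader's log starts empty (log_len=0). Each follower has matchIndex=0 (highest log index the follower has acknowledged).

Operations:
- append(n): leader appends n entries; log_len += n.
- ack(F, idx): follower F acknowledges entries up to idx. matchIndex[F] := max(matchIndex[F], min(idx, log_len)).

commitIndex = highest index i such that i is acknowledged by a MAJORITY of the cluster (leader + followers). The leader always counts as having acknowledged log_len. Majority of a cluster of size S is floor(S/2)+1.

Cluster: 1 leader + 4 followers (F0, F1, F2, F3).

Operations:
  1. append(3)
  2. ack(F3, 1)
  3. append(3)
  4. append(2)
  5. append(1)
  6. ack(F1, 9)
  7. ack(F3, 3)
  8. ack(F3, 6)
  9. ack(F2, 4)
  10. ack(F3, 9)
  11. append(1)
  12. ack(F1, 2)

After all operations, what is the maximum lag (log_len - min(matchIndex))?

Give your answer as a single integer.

Op 1: append 3 -> log_len=3
Op 2: F3 acks idx 1 -> match: F0=0 F1=0 F2=0 F3=1; commitIndex=0
Op 3: append 3 -> log_len=6
Op 4: append 2 -> log_len=8
Op 5: append 1 -> log_len=9
Op 6: F1 acks idx 9 -> match: F0=0 F1=9 F2=0 F3=1; commitIndex=1
Op 7: F3 acks idx 3 -> match: F0=0 F1=9 F2=0 F3=3; commitIndex=3
Op 8: F3 acks idx 6 -> match: F0=0 F1=9 F2=0 F3=6; commitIndex=6
Op 9: F2 acks idx 4 -> match: F0=0 F1=9 F2=4 F3=6; commitIndex=6
Op 10: F3 acks idx 9 -> match: F0=0 F1=9 F2=4 F3=9; commitIndex=9
Op 11: append 1 -> log_len=10
Op 12: F1 acks idx 2 -> match: F0=0 F1=9 F2=4 F3=9; commitIndex=9

Answer: 10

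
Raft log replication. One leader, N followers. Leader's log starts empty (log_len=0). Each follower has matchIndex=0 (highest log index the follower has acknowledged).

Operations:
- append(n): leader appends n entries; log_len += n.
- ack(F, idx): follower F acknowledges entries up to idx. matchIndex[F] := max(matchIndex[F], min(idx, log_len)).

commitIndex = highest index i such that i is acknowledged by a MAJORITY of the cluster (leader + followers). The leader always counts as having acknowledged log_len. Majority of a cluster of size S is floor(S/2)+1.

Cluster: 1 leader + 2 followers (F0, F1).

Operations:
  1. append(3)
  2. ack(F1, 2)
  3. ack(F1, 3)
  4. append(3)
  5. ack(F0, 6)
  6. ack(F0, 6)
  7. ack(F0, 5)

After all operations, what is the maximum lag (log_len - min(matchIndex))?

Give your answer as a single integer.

Op 1: append 3 -> log_len=3
Op 2: F1 acks idx 2 -> match: F0=0 F1=2; commitIndex=2
Op 3: F1 acks idx 3 -> match: F0=0 F1=3; commitIndex=3
Op 4: append 3 -> log_len=6
Op 5: F0 acks idx 6 -> match: F0=6 F1=3; commitIndex=6
Op 6: F0 acks idx 6 -> match: F0=6 F1=3; commitIndex=6
Op 7: F0 acks idx 5 -> match: F0=6 F1=3; commitIndex=6

Answer: 3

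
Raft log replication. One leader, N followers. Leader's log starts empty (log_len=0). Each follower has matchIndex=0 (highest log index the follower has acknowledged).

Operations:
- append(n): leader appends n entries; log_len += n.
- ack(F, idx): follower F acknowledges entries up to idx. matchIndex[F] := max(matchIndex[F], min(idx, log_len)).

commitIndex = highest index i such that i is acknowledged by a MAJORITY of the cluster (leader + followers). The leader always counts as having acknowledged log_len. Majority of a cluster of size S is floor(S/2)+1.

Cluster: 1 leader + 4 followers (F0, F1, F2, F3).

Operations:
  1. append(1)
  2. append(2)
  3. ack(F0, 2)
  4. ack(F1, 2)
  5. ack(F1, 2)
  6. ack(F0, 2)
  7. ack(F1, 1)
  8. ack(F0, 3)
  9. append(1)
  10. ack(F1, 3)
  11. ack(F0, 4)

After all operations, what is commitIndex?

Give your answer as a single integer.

Op 1: append 1 -> log_len=1
Op 2: append 2 -> log_len=3
Op 3: F0 acks idx 2 -> match: F0=2 F1=0 F2=0 F3=0; commitIndex=0
Op 4: F1 acks idx 2 -> match: F0=2 F1=2 F2=0 F3=0; commitIndex=2
Op 5: F1 acks idx 2 -> match: F0=2 F1=2 F2=0 F3=0; commitIndex=2
Op 6: F0 acks idx 2 -> match: F0=2 F1=2 F2=0 F3=0; commitIndex=2
Op 7: F1 acks idx 1 -> match: F0=2 F1=2 F2=0 F3=0; commitIndex=2
Op 8: F0 acks idx 3 -> match: F0=3 F1=2 F2=0 F3=0; commitIndex=2
Op 9: append 1 -> log_len=4
Op 10: F1 acks idx 3 -> match: F0=3 F1=3 F2=0 F3=0; commitIndex=3
Op 11: F0 acks idx 4 -> match: F0=4 F1=3 F2=0 F3=0; commitIndex=3

Answer: 3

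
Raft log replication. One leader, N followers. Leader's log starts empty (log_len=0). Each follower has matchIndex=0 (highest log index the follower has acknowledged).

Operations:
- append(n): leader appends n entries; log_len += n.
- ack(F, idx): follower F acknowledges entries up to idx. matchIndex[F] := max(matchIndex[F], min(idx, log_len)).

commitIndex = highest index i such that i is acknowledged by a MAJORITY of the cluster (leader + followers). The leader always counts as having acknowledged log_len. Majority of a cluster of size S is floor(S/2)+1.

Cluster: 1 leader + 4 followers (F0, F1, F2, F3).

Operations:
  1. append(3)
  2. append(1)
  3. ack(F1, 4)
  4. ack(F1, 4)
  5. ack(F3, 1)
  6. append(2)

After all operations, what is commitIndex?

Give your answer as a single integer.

Op 1: append 3 -> log_len=3
Op 2: append 1 -> log_len=4
Op 3: F1 acks idx 4 -> match: F0=0 F1=4 F2=0 F3=0; commitIndex=0
Op 4: F1 acks idx 4 -> match: F0=0 F1=4 F2=0 F3=0; commitIndex=0
Op 5: F3 acks idx 1 -> match: F0=0 F1=4 F2=0 F3=1; commitIndex=1
Op 6: append 2 -> log_len=6

Answer: 1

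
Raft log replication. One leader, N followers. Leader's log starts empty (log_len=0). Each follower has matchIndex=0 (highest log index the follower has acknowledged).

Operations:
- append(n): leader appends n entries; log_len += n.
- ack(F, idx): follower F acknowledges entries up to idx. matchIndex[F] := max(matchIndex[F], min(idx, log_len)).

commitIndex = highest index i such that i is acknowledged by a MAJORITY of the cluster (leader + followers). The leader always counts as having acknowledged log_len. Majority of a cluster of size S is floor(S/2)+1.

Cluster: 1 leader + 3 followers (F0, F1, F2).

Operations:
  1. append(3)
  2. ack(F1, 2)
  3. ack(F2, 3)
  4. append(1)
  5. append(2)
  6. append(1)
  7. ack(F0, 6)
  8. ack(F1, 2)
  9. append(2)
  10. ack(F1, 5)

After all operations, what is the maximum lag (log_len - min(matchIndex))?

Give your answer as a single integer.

Answer: 6

Derivation:
Op 1: append 3 -> log_len=3
Op 2: F1 acks idx 2 -> match: F0=0 F1=2 F2=0; commitIndex=0
Op 3: F2 acks idx 3 -> match: F0=0 F1=2 F2=3; commitIndex=2
Op 4: append 1 -> log_len=4
Op 5: append 2 -> log_len=6
Op 6: append 1 -> log_len=7
Op 7: F0 acks idx 6 -> match: F0=6 F1=2 F2=3; commitIndex=3
Op 8: F1 acks idx 2 -> match: F0=6 F1=2 F2=3; commitIndex=3
Op 9: append 2 -> log_len=9
Op 10: F1 acks idx 5 -> match: F0=6 F1=5 F2=3; commitIndex=5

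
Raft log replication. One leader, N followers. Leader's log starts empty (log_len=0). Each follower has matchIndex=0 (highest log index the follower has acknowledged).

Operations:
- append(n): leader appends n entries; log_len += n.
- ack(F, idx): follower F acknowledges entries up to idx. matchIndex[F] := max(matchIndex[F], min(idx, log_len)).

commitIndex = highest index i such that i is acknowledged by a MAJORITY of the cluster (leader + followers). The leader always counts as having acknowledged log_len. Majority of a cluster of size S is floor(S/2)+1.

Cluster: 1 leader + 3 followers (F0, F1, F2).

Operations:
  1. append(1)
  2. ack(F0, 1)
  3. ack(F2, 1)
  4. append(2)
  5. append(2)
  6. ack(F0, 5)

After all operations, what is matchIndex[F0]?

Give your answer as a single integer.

Op 1: append 1 -> log_len=1
Op 2: F0 acks idx 1 -> match: F0=1 F1=0 F2=0; commitIndex=0
Op 3: F2 acks idx 1 -> match: F0=1 F1=0 F2=1; commitIndex=1
Op 4: append 2 -> log_len=3
Op 5: append 2 -> log_len=5
Op 6: F0 acks idx 5 -> match: F0=5 F1=0 F2=1; commitIndex=1

Answer: 5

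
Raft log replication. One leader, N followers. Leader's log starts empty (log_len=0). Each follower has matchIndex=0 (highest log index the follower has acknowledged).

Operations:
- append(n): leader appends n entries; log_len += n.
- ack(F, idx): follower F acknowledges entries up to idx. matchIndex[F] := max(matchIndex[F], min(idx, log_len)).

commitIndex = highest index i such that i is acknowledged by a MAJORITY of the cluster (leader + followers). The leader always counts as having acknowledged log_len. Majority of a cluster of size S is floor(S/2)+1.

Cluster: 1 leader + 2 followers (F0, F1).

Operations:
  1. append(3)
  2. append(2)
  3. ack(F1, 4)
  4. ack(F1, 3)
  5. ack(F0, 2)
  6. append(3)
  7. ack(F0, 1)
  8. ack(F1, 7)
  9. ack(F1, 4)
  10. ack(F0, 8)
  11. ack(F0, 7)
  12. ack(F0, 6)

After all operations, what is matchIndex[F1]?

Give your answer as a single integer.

Op 1: append 3 -> log_len=3
Op 2: append 2 -> log_len=5
Op 3: F1 acks idx 4 -> match: F0=0 F1=4; commitIndex=4
Op 4: F1 acks idx 3 -> match: F0=0 F1=4; commitIndex=4
Op 5: F0 acks idx 2 -> match: F0=2 F1=4; commitIndex=4
Op 6: append 3 -> log_len=8
Op 7: F0 acks idx 1 -> match: F0=2 F1=4; commitIndex=4
Op 8: F1 acks idx 7 -> match: F0=2 F1=7; commitIndex=7
Op 9: F1 acks idx 4 -> match: F0=2 F1=7; commitIndex=7
Op 10: F0 acks idx 8 -> match: F0=8 F1=7; commitIndex=8
Op 11: F0 acks idx 7 -> match: F0=8 F1=7; commitIndex=8
Op 12: F0 acks idx 6 -> match: F0=8 F1=7; commitIndex=8

Answer: 7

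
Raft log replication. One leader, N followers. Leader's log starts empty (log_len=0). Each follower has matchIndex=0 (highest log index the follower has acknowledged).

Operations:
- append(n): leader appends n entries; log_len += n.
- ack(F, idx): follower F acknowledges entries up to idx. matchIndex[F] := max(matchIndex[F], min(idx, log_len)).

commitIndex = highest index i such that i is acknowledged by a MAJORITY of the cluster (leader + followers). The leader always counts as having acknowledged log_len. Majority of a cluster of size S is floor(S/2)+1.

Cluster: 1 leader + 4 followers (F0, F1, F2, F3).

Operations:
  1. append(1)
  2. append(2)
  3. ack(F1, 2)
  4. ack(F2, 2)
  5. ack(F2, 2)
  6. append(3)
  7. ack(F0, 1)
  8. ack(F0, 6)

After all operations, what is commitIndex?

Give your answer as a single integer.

Op 1: append 1 -> log_len=1
Op 2: append 2 -> log_len=3
Op 3: F1 acks idx 2 -> match: F0=0 F1=2 F2=0 F3=0; commitIndex=0
Op 4: F2 acks idx 2 -> match: F0=0 F1=2 F2=2 F3=0; commitIndex=2
Op 5: F2 acks idx 2 -> match: F0=0 F1=2 F2=2 F3=0; commitIndex=2
Op 6: append 3 -> log_len=6
Op 7: F0 acks idx 1 -> match: F0=1 F1=2 F2=2 F3=0; commitIndex=2
Op 8: F0 acks idx 6 -> match: F0=6 F1=2 F2=2 F3=0; commitIndex=2

Answer: 2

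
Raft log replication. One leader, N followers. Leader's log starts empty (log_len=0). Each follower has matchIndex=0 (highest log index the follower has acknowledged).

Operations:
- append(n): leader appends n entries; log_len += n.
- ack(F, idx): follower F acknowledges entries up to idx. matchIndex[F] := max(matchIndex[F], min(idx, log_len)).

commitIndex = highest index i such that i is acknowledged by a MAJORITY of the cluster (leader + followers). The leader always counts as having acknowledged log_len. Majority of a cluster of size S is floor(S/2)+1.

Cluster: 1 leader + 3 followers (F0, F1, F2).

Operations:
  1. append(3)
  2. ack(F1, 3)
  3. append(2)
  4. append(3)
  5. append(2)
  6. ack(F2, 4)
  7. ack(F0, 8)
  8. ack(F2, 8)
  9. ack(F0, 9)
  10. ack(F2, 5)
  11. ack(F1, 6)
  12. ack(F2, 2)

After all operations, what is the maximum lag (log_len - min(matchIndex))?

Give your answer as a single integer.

Answer: 4

Derivation:
Op 1: append 3 -> log_len=3
Op 2: F1 acks idx 3 -> match: F0=0 F1=3 F2=0; commitIndex=0
Op 3: append 2 -> log_len=5
Op 4: append 3 -> log_len=8
Op 5: append 2 -> log_len=10
Op 6: F2 acks idx 4 -> match: F0=0 F1=3 F2=4; commitIndex=3
Op 7: F0 acks idx 8 -> match: F0=8 F1=3 F2=4; commitIndex=4
Op 8: F2 acks idx 8 -> match: F0=8 F1=3 F2=8; commitIndex=8
Op 9: F0 acks idx 9 -> match: F0=9 F1=3 F2=8; commitIndex=8
Op 10: F2 acks idx 5 -> match: F0=9 F1=3 F2=8; commitIndex=8
Op 11: F1 acks idx 6 -> match: F0=9 F1=6 F2=8; commitIndex=8
Op 12: F2 acks idx 2 -> match: F0=9 F1=6 F2=8; commitIndex=8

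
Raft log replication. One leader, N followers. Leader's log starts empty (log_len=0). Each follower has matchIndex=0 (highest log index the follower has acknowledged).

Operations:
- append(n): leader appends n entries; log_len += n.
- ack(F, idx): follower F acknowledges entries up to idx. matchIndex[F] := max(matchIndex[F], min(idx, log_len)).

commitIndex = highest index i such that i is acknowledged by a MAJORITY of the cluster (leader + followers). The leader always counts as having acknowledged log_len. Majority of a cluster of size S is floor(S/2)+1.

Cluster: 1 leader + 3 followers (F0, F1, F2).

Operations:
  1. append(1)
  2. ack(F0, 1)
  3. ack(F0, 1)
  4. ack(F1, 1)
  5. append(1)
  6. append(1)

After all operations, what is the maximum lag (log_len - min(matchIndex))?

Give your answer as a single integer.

Answer: 3

Derivation:
Op 1: append 1 -> log_len=1
Op 2: F0 acks idx 1 -> match: F0=1 F1=0 F2=0; commitIndex=0
Op 3: F0 acks idx 1 -> match: F0=1 F1=0 F2=0; commitIndex=0
Op 4: F1 acks idx 1 -> match: F0=1 F1=1 F2=0; commitIndex=1
Op 5: append 1 -> log_len=2
Op 6: append 1 -> log_len=3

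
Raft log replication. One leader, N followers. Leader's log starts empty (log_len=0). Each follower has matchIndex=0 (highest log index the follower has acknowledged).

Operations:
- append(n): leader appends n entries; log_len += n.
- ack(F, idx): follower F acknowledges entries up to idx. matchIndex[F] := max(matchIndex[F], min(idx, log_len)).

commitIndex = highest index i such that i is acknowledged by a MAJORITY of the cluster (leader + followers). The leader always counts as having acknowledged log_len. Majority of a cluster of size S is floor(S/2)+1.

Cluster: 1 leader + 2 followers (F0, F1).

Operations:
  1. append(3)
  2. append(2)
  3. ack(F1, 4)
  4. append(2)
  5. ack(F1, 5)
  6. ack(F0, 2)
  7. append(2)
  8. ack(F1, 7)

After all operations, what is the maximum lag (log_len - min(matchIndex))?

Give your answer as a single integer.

Op 1: append 3 -> log_len=3
Op 2: append 2 -> log_len=5
Op 3: F1 acks idx 4 -> match: F0=0 F1=4; commitIndex=4
Op 4: append 2 -> log_len=7
Op 5: F1 acks idx 5 -> match: F0=0 F1=5; commitIndex=5
Op 6: F0 acks idx 2 -> match: F0=2 F1=5; commitIndex=5
Op 7: append 2 -> log_len=9
Op 8: F1 acks idx 7 -> match: F0=2 F1=7; commitIndex=7

Answer: 7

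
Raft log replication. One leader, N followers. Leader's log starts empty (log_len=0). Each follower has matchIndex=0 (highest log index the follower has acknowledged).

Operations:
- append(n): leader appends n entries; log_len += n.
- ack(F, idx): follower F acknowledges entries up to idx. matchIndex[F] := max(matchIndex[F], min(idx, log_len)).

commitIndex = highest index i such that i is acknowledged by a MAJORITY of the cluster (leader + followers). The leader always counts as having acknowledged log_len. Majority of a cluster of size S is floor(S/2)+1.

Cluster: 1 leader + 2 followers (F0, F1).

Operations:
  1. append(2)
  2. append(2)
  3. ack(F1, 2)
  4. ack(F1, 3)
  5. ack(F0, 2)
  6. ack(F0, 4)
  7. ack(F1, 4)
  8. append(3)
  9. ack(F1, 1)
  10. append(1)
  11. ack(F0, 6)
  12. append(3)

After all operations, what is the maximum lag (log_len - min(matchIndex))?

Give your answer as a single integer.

Op 1: append 2 -> log_len=2
Op 2: append 2 -> log_len=4
Op 3: F1 acks idx 2 -> match: F0=0 F1=2; commitIndex=2
Op 4: F1 acks idx 3 -> match: F0=0 F1=3; commitIndex=3
Op 5: F0 acks idx 2 -> match: F0=2 F1=3; commitIndex=3
Op 6: F0 acks idx 4 -> match: F0=4 F1=3; commitIndex=4
Op 7: F1 acks idx 4 -> match: F0=4 F1=4; commitIndex=4
Op 8: append 3 -> log_len=7
Op 9: F1 acks idx 1 -> match: F0=4 F1=4; commitIndex=4
Op 10: append 1 -> log_len=8
Op 11: F0 acks idx 6 -> match: F0=6 F1=4; commitIndex=6
Op 12: append 3 -> log_len=11

Answer: 7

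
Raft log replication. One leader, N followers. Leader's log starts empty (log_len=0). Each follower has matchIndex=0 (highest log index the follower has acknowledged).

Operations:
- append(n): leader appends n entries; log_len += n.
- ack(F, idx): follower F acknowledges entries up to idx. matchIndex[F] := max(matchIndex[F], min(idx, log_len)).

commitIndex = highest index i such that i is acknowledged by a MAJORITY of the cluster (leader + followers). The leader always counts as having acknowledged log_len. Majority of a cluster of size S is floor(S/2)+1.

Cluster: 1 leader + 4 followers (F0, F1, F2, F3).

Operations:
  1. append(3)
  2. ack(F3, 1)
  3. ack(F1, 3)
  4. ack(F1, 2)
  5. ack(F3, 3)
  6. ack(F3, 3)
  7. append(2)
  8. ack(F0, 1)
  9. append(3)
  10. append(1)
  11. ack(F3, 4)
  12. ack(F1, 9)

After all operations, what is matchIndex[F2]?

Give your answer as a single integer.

Op 1: append 3 -> log_len=3
Op 2: F3 acks idx 1 -> match: F0=0 F1=0 F2=0 F3=1; commitIndex=0
Op 3: F1 acks idx 3 -> match: F0=0 F1=3 F2=0 F3=1; commitIndex=1
Op 4: F1 acks idx 2 -> match: F0=0 F1=3 F2=0 F3=1; commitIndex=1
Op 5: F3 acks idx 3 -> match: F0=0 F1=3 F2=0 F3=3; commitIndex=3
Op 6: F3 acks idx 3 -> match: F0=0 F1=3 F2=0 F3=3; commitIndex=3
Op 7: append 2 -> log_len=5
Op 8: F0 acks idx 1 -> match: F0=1 F1=3 F2=0 F3=3; commitIndex=3
Op 9: append 3 -> log_len=8
Op 10: append 1 -> log_len=9
Op 11: F3 acks idx 4 -> match: F0=1 F1=3 F2=0 F3=4; commitIndex=3
Op 12: F1 acks idx 9 -> match: F0=1 F1=9 F2=0 F3=4; commitIndex=4

Answer: 0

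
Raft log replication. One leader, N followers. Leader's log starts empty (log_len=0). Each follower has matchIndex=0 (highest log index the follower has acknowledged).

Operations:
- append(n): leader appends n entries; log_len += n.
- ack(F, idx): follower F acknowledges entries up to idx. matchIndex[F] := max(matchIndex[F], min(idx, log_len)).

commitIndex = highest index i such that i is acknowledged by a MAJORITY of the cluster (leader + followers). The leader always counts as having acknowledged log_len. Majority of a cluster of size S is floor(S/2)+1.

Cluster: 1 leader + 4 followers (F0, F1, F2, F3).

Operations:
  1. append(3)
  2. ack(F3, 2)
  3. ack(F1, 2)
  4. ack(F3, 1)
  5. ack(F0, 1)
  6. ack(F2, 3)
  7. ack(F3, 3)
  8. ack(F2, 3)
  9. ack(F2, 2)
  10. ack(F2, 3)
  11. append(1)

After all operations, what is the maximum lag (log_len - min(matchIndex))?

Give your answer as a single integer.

Answer: 3

Derivation:
Op 1: append 3 -> log_len=3
Op 2: F3 acks idx 2 -> match: F0=0 F1=0 F2=0 F3=2; commitIndex=0
Op 3: F1 acks idx 2 -> match: F0=0 F1=2 F2=0 F3=2; commitIndex=2
Op 4: F3 acks idx 1 -> match: F0=0 F1=2 F2=0 F3=2; commitIndex=2
Op 5: F0 acks idx 1 -> match: F0=1 F1=2 F2=0 F3=2; commitIndex=2
Op 6: F2 acks idx 3 -> match: F0=1 F1=2 F2=3 F3=2; commitIndex=2
Op 7: F3 acks idx 3 -> match: F0=1 F1=2 F2=3 F3=3; commitIndex=3
Op 8: F2 acks idx 3 -> match: F0=1 F1=2 F2=3 F3=3; commitIndex=3
Op 9: F2 acks idx 2 -> match: F0=1 F1=2 F2=3 F3=3; commitIndex=3
Op 10: F2 acks idx 3 -> match: F0=1 F1=2 F2=3 F3=3; commitIndex=3
Op 11: append 1 -> log_len=4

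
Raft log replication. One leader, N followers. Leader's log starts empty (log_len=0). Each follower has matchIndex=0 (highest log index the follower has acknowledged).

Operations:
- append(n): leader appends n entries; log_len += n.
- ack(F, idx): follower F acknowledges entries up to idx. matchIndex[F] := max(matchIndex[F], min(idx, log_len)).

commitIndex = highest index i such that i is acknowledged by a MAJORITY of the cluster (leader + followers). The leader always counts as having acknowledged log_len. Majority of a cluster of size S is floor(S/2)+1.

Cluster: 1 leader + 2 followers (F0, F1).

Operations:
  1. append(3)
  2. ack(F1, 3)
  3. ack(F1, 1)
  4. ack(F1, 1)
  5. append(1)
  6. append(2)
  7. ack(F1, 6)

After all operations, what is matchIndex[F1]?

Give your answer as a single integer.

Op 1: append 3 -> log_len=3
Op 2: F1 acks idx 3 -> match: F0=0 F1=3; commitIndex=3
Op 3: F1 acks idx 1 -> match: F0=0 F1=3; commitIndex=3
Op 4: F1 acks idx 1 -> match: F0=0 F1=3; commitIndex=3
Op 5: append 1 -> log_len=4
Op 6: append 2 -> log_len=6
Op 7: F1 acks idx 6 -> match: F0=0 F1=6; commitIndex=6

Answer: 6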